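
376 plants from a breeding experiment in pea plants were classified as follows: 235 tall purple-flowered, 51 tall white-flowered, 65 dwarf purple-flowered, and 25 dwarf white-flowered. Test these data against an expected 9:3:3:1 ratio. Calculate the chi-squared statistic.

Total ratio parts = 16. Expected numbers out of 376:
  tall purple-flowered: 376 × 9/16 = 211.5
  tall white-flowered: 376 × 3/16 = 70.5
  dwarf purple-flowered: 376 × 3/16 = 70.5
  dwarf white-flowered: 376 × 1/16 = 23.5
χ² = Σ (O − E)² / E
  tall purple-flowered: (235 − 211.5)² / 211.5 = 2.6111
  tall white-flowered: (51 − 70.5)² / 70.5 = 5.3936
  dwarf purple-flowered: (65 − 70.5)² / 70.5 = 0.4291
  dwarf white-flowered: (25 − 23.5)² / 23.5 = 0.0957
χ² = 2.6111 + 5.3936 + 0.4291 + 0.0957 = 8.5295 ≈ 8.530

8.530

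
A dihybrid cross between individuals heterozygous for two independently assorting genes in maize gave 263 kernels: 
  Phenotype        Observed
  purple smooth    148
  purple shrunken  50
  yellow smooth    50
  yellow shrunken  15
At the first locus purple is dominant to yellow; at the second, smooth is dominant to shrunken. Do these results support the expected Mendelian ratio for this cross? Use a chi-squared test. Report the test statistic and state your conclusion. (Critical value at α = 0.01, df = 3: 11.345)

A dihybrid F₂ with independent assortment and complete dominance at both loci gives a 9:3:3:1 phenotypic ratio.
Expected counts for N = 263 under a 9:3:3:1 ratio (total parts = 16):
  purple smooth: 263 × 9/16 = 147.9375
  purple shrunken: 263 × 3/16 = 49.3125
  yellow smooth: 263 × 3/16 = 49.3125
  yellow shrunken: 263 × 1/16 = 16.4375
χ² = Σ (O − E)² / E
  purple smooth: (148 − 147.9375)² / 147.9375 = 0.0000
  purple shrunken: (50 − 49.3125)² / 49.3125 = 0.0096
  yellow smooth: (50 − 49.3125)² / 49.3125 = 0.0096
  yellow shrunken: (15 − 16.4375)² / 16.4375 = 0.1257
χ² = 0.0000 + 0.0096 + 0.0096 + 0.1257 = 0.1449 ≈ 0.145
Degrees of freedom = 4 − 1 = 3; critical value at α = 0.01 is 11.345.
Since 0.145 < 11.345, we fail to reject the null hypothesis — the data are consistent with the 9:3:3:1 ratio.

0.145; consistent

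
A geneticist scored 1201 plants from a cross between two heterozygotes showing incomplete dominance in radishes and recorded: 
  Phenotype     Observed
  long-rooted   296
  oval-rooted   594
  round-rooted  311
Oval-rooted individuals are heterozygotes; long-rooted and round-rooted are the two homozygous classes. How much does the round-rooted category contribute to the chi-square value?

With incomplete dominance, a heterozygote × heterozygote cross gives a 1:2:1 phenotypic ratio.
The 1:2:1 ratio has 4 parts, so with N = 1201 the expected counts are:
  long-rooted: 1201 × 1/4 = 300.25
  oval-rooted: 1201 × 2/4 = 600.5
  round-rooted: 1201 × 1/4 = 300.25
Contribution of round-rooted: (311 − 300.25)² / 300.25 = 0.3849

0.385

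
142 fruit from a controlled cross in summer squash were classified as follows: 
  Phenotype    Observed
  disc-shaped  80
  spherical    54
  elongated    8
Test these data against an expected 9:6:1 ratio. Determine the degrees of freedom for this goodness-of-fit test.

A goodness-of-fit test with 3 phenotype classes has df = 3 − 1 = 2.

2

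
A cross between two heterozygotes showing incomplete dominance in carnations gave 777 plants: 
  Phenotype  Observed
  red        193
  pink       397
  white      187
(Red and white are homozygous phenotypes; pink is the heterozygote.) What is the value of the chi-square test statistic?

With incomplete dominance, a heterozygote × heterozygote cross gives a 1:2:1 phenotypic ratio.
The 1:2:1 ratio has 4 parts, so with N = 777 the expected counts are:
  red: 777 × 1/4 = 194.25
  pink: 777 × 2/4 = 388.5
  white: 777 × 1/4 = 194.25
χ² = Σ (O − E)² / E
  red: (193 − 194.25)² / 194.25 = 0.0080
  pink: (397 − 388.5)² / 388.5 = 0.1860
  white: (187 − 194.25)² / 194.25 = 0.2706
χ² = 0.0080 + 0.1860 + 0.2706 = 0.4646 ≈ 0.465

0.465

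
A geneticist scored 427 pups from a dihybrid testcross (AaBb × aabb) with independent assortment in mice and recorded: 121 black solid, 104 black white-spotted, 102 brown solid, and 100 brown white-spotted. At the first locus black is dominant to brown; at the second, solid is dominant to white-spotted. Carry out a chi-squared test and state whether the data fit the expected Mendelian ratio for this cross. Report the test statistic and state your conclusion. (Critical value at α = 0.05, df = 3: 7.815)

A dihybrid testcross with independent assortment gives a 1:1:1:1 ratio.
Expected counts for N = 427 under a 1:1:1:1 ratio (total parts = 4):
  black solid: 427 × 1/4 = 106.75
  black white-spotted: 427 × 1/4 = 106.75
  brown solid: 427 × 1/4 = 106.75
  brown white-spotted: 427 × 1/4 = 106.75
χ² = Σ (O − E)² / E
  black solid: (121 − 106.75)² / 106.75 = 1.9022
  black white-spotted: (104 − 106.75)² / 106.75 = 0.0708
  brown solid: (102 − 106.75)² / 106.75 = 0.2114
  brown white-spotted: (100 − 106.75)² / 106.75 = 0.4268
χ² = 1.9022 + 0.0708 + 0.2114 + 0.4268 = 2.6112 ≈ 2.611
Degrees of freedom = 4 − 1 = 3; critical value at α = 0.05 is 7.815.
Since 2.611 < 7.815, we fail to reject the null hypothesis — the data are consistent with the 1:1:1:1 ratio.

2.611; consistent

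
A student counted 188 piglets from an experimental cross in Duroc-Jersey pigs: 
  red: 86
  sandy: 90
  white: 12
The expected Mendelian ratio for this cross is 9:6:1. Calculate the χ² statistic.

9.087

The 9:6:1 ratio has 16 parts, so with N = 188 the expected counts are:
  red: 188 × 9/16 = 105.75
  sandy: 188 × 6/16 = 70.5
  white: 188 × 1/16 = 11.75
χ² = Σ (O − E)² / E
  red: (86 − 105.75)² / 105.75 = 3.6885
  sandy: (90 − 70.5)² / 70.5 = 5.3936
  white: (12 − 11.75)² / 11.75 = 0.0053
χ² = 3.6885 + 5.3936 + 0.0053 = 9.0874 ≈ 9.087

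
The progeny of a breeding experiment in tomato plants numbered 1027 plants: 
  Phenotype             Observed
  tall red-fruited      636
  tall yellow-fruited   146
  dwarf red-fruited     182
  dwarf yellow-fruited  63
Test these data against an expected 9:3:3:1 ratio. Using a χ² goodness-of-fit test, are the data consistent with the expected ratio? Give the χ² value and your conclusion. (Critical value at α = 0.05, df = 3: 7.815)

The 9:3:3:1 ratio has 16 parts, so with N = 1027 the expected counts are:
  tall red-fruited: 1027 × 9/16 = 577.6875
  tall yellow-fruited: 1027 × 3/16 = 192.5625
  dwarf red-fruited: 1027 × 3/16 = 192.5625
  dwarf yellow-fruited: 1027 × 1/16 = 64.1875
χ² = Σ (O − E)² / E
  tall red-fruited: (636 − 577.6875)² / 577.6875 = 5.8861
  tall yellow-fruited: (146 − 192.5625)² / 192.5625 = 11.2590
  dwarf red-fruited: (182 − 192.5625)² / 192.5625 = 0.5794
  dwarf yellow-fruited: (63 − 64.1875)² / 64.1875 = 0.0220
χ² = 5.8861 + 11.2590 + 0.5794 + 0.0220 = 17.7465 ≈ 17.747
Degrees of freedom = 4 − 1 = 3; critical value at α = 0.05 is 7.815.
Since 17.747 > 7.815, we reject the null hypothesis — the data do not fit the 9:3:3:1 ratio.

17.747; not consistent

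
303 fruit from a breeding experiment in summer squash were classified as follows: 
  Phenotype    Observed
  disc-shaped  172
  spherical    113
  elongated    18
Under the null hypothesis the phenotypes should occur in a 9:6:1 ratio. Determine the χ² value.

0.064

Total ratio parts = 16. Expected numbers out of 303:
  disc-shaped: 303 × 9/16 = 170.4375
  spherical: 303 × 6/16 = 113.625
  elongated: 303 × 1/16 = 18.9375
χ² = Σ (O − E)² / E
  disc-shaped: (172 − 170.4375)² / 170.4375 = 0.0143
  spherical: (113 − 113.625)² / 113.625 = 0.0034
  elongated: (18 − 18.9375)² / 18.9375 = 0.0464
χ² = 0.0143 + 0.0034 + 0.0464 = 0.0641 ≈ 0.064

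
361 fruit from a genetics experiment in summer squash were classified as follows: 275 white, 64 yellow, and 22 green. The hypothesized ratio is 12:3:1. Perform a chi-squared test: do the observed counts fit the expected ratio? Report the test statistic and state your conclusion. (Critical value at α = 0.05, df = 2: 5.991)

0.282; consistent

Expected counts for N = 361 under a 12:3:1 ratio (total parts = 16):
  white: 361 × 12/16 = 270.75
  yellow: 361 × 3/16 = 67.6875
  green: 361 × 1/16 = 22.5625
χ² = Σ (O − E)² / E
  white: (275 − 270.75)² / 270.75 = 0.0667
  yellow: (64 − 67.6875)² / 67.6875 = 0.2009
  green: (22 − 22.5625)² / 22.5625 = 0.0140
χ² = 0.0667 + 0.2009 + 0.0140 = 0.2816 ≈ 0.282
Degrees of freedom = 3 − 1 = 2; critical value at α = 0.05 is 5.991.
Since 0.282 < 5.991, we fail to reject the null hypothesis — the data are consistent with the 12:3:1 ratio.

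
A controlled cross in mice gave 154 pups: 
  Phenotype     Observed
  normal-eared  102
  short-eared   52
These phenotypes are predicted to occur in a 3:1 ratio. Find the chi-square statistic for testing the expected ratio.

6.312

Under the 3:1 hypothesis (Σ ratio = 4, N = 154):
  normal-eared: 154 × 3/4 = 115.5
  short-eared: 154 × 1/4 = 38.5
χ² = Σ (O − E)² / E
  normal-eared: (102 − 115.5)² / 115.5 = 1.5779
  short-eared: (52 − 38.5)² / 38.5 = 4.7338
χ² = 1.5779 + 4.7338 = 6.3117 ≈ 6.312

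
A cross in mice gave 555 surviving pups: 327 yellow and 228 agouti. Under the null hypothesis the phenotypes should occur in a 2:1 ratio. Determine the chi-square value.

14.992

Expected counts for N = 555 under a 2:1 ratio (total parts = 3):
  yellow: 555 × 2/3 = 370
  agouti: 555 × 1/3 = 185
χ² = Σ (O − E)² / E
  yellow: (327 − 370)² / 370 = 4.9973
  agouti: (228 − 185)² / 185 = 9.9946
χ² = 4.9973 + 9.9946 = 14.9919 ≈ 14.992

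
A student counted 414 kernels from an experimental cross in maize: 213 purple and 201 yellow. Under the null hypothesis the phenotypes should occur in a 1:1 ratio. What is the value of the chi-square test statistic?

The 1:1 ratio has 2 parts, so with N = 414 the expected counts are:
  purple: 414 × 1/2 = 207
  yellow: 414 × 1/2 = 207
χ² = Σ (O − E)² / E
  purple: (213 − 207)² / 207 = 0.1739
  yellow: (201 − 207)² / 207 = 0.1739
χ² = 0.1739 + 0.1739 = 0.3478 ≈ 0.348

0.348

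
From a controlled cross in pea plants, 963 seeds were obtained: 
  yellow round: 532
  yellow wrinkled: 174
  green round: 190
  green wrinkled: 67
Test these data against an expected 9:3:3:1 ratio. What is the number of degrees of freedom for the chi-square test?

3

A goodness-of-fit test with 4 phenotype classes has df = 4 − 1 = 3.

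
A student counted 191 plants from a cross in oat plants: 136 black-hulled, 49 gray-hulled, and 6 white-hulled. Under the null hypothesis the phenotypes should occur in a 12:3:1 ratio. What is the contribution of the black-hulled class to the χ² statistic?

0.367

Under the 12:3:1 hypothesis (Σ ratio = 16, N = 191):
  black-hulled: 191 × 12/16 = 143.25
  gray-hulled: 191 × 3/16 = 35.8125
  white-hulled: 191 × 1/16 = 11.9375
Contribution of black-hulled: (136 − 143.25)² / 143.25 = 0.3669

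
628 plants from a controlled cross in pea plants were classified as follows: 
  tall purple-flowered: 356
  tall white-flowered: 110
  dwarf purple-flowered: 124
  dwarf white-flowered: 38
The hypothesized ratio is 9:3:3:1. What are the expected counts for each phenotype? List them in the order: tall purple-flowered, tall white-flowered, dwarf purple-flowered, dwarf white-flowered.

353.25, 117.75, 117.75, 39.25

Under the 9:3:3:1 hypothesis (Σ ratio = 16, N = 628):
  tall purple-flowered: 628 × 9/16 = 353.25
  tall white-flowered: 628 × 3/16 = 117.75
  dwarf purple-flowered: 628 × 3/16 = 117.75
  dwarf white-flowered: 628 × 1/16 = 39.25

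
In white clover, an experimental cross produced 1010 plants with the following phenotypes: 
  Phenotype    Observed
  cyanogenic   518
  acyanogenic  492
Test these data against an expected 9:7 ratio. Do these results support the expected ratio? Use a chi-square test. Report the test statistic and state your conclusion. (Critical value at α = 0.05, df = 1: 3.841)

10.109; not consistent

The 9:7 ratio has 16 parts, so with N = 1010 the expected counts are:
  cyanogenic: 1010 × 9/16 = 568.125
  acyanogenic: 1010 × 7/16 = 441.875
χ² = Σ (O − E)² / E
  cyanogenic: (518 − 568.125)² / 568.125 = 4.4225
  acyanogenic: (492 − 441.875)² / 441.875 = 5.6860
χ² = 4.4225 + 5.6860 = 10.1085 ≈ 10.109
Degrees of freedom = 2 − 1 = 1; critical value at α = 0.05 is 3.841.
Since 10.109 > 3.841, we reject the null hypothesis — the data do not fit the 9:7 ratio.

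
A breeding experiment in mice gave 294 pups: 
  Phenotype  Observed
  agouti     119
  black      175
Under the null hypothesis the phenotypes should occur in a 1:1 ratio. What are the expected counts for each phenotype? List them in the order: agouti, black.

Under the 1:1 hypothesis (Σ ratio = 2, N = 294):
  agouti: 294 × 1/2 = 147
  black: 294 × 1/2 = 147

147, 147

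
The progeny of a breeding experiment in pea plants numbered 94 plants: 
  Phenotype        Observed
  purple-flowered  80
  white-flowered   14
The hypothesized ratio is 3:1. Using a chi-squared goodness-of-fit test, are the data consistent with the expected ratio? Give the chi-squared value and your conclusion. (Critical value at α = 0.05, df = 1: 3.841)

Total ratio parts = 4. Expected numbers out of 94:
  purple-flowered: 94 × 3/4 = 70.5
  white-flowered: 94 × 1/4 = 23.5
χ² = Σ (O − E)² / E
  purple-flowered: (80 − 70.5)² / 70.5 = 1.2801
  white-flowered: (14 − 23.5)² / 23.5 = 3.8404
χ² = 1.2801 + 3.8404 = 5.1205 ≈ 5.121
Degrees of freedom = 2 − 1 = 1; critical value at α = 0.05 is 3.841.
Since 5.121 > 3.841, we reject the null hypothesis — the data do not fit the 3:1 ratio.

5.121; not consistent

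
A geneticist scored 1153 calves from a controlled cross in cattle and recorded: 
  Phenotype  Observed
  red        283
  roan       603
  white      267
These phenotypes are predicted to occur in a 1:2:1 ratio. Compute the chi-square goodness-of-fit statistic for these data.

Under the 1:2:1 hypothesis (Σ ratio = 4, N = 1153):
  red: 1153 × 1/4 = 288.25
  roan: 1153 × 2/4 = 576.5
  white: 1153 × 1/4 = 288.25
χ² = Σ (O − E)² / E
  red: (283 − 288.25)² / 288.25 = 0.0956
  roan: (603 − 576.5)² / 576.5 = 1.2181
  white: (267 − 288.25)² / 288.25 = 1.5666
χ² = 0.0956 + 1.2181 + 1.5666 = 2.8803 ≈ 2.880

2.880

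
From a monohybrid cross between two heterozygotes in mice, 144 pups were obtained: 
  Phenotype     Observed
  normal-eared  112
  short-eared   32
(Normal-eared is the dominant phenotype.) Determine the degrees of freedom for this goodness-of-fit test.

For a monohybrid cross between heterozygotes with complete dominance, the expected phenotypic ratio is 3:1.
A goodness-of-fit test with 2 phenotype classes has df = 2 − 1 = 1.

1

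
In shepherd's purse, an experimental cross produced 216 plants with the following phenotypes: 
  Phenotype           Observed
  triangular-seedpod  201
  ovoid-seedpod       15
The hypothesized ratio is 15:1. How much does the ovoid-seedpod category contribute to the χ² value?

Under the 15:1 hypothesis (Σ ratio = 16, N = 216):
  triangular-seedpod: 216 × 15/16 = 202.5
  ovoid-seedpod: 216 × 1/16 = 13.5
Contribution of ovoid-seedpod: (15 − 13.5)² / 13.5 = 0.1667

0.167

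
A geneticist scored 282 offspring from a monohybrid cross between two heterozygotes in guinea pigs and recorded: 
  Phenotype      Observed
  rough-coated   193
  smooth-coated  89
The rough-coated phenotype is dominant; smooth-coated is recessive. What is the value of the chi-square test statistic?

For a monohybrid cross between heterozygotes with complete dominance, the expected phenotypic ratio is 3:1.
Under the 3:1 hypothesis (Σ ratio = 4, N = 282):
  rough-coated: 282 × 3/4 = 211.5
  smooth-coated: 282 × 1/4 = 70.5
χ² = Σ (O − E)² / E
  rough-coated: (193 − 211.5)² / 211.5 = 1.6182
  smooth-coated: (89 − 70.5)² / 70.5 = 4.8546
χ² = 1.6182 + 4.8546 = 6.4728 ≈ 6.473

6.473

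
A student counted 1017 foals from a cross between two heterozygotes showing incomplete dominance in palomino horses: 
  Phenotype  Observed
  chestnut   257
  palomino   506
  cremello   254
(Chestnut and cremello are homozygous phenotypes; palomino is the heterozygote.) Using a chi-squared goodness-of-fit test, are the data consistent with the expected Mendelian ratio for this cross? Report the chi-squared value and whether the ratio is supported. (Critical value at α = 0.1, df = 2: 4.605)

With incomplete dominance, a heterozygote × heterozygote cross gives a 1:2:1 phenotypic ratio.
Under the 1:2:1 hypothesis (Σ ratio = 4, N = 1017):
  chestnut: 1017 × 1/4 = 254.25
  palomino: 1017 × 2/4 = 508.5
  cremello: 1017 × 1/4 = 254.25
χ² = Σ (O − E)² / E
  chestnut: (257 − 254.25)² / 254.25 = 0.0297
  palomino: (506 − 508.5)² / 508.5 = 0.0123
  cremello: (254 − 254.25)² / 254.25 = 0.0002
χ² = 0.0297 + 0.0123 + 0.0002 = 0.0422 ≈ 0.042
Degrees of freedom = 3 − 1 = 2; critical value at α = 0.1 is 4.605.
Since 0.042 < 4.605, we fail to reject the null hypothesis — the data are consistent with the 1:2:1 ratio.

0.042; consistent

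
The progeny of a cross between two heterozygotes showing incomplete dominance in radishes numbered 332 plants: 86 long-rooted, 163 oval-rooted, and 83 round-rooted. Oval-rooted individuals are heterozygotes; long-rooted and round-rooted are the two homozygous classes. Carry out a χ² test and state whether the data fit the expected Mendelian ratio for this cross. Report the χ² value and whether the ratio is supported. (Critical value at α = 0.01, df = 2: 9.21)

With incomplete dominance, a heterozygote × heterozygote cross gives a 1:2:1 phenotypic ratio.
Under the 1:2:1 hypothesis (Σ ratio = 4, N = 332):
  long-rooted: 332 × 1/4 = 83
  oval-rooted: 332 × 2/4 = 166
  round-rooted: 332 × 1/4 = 83
χ² = Σ (O − E)² / E
  long-rooted: (86 − 83)² / 83 = 0.1084
  oval-rooted: (163 − 166)² / 166 = 0.0542
  round-rooted: (83 − 83)² / 83 = 0.0000
χ² = 0.1084 + 0.0542 + 0.0000 = 0.1626 ≈ 0.163
Degrees of freedom = 3 − 1 = 2; critical value at α = 0.01 is 9.21.
Since 0.163 < 9.21, we fail to reject the null hypothesis — the data are consistent with the 1:2:1 ratio.

0.163; consistent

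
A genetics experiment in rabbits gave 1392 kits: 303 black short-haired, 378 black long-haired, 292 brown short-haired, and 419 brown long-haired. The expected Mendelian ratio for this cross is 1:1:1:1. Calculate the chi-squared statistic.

31.902

Total ratio parts = 4. Expected numbers out of 1392:
  black short-haired: 1392 × 1/4 = 348
  black long-haired: 1392 × 1/4 = 348
  brown short-haired: 1392 × 1/4 = 348
  brown long-haired: 1392 × 1/4 = 348
χ² = Σ (O − E)² / E
  black short-haired: (303 − 348)² / 348 = 5.8190
  black long-haired: (378 − 348)² / 348 = 2.5862
  brown short-haired: (292 − 348)² / 348 = 9.0115
  brown long-haired: (419 − 348)² / 348 = 14.4856
χ² = 5.8190 + 2.5862 + 9.0115 + 14.4856 = 31.9023 ≈ 31.902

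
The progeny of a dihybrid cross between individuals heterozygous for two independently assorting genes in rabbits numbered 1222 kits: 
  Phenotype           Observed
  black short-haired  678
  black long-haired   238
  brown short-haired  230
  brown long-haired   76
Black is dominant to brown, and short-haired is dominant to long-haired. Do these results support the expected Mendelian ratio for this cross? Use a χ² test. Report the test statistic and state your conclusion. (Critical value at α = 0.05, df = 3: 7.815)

0.477; consistent

A dihybrid F₂ with independent assortment and complete dominance at both loci gives a 9:3:3:1 phenotypic ratio.
Total ratio parts = 16. Expected numbers out of 1222:
  black short-haired: 1222 × 9/16 = 687.375
  black long-haired: 1222 × 3/16 = 229.125
  brown short-haired: 1222 × 3/16 = 229.125
  brown long-haired: 1222 × 1/16 = 76.375
χ² = Σ (O − E)² / E
  black short-haired: (678 − 687.375)² / 687.375 = 0.1279
  black long-haired: (238 − 229.125)² / 229.125 = 0.3438
  brown short-haired: (230 − 229.125)² / 229.125 = 0.0033
  brown long-haired: (76 − 76.375)² / 76.375 = 0.0018
χ² = 0.1279 + 0.3438 + 0.0033 + 0.0018 = 0.4768 ≈ 0.477
Degrees of freedom = 4 − 1 = 3; critical value at α = 0.05 is 7.815.
Since 0.477 < 7.815, we fail to reject the null hypothesis — the data are consistent with the 9:3:3:1 ratio.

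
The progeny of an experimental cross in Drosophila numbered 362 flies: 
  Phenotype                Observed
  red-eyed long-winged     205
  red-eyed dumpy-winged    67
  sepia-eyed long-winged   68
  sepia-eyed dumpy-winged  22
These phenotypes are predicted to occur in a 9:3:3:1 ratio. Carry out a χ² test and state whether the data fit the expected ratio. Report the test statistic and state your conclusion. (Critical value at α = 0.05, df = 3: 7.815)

Total ratio parts = 16. Expected numbers out of 362:
  red-eyed long-winged: 362 × 9/16 = 203.625
  red-eyed dumpy-winged: 362 × 3/16 = 67.875
  sepia-eyed long-winged: 362 × 3/16 = 67.875
  sepia-eyed dumpy-winged: 362 × 1/16 = 22.625
χ² = Σ (O − E)² / E
  red-eyed long-winged: (205 − 203.625)² / 203.625 = 0.0093
  red-eyed dumpy-winged: (67 − 67.875)² / 67.875 = 0.0113
  sepia-eyed long-winged: (68 − 67.875)² / 67.875 = 0.0002
  sepia-eyed dumpy-winged: (22 − 22.625)² / 22.625 = 0.0173
χ² = 0.0093 + 0.0113 + 0.0002 + 0.0173 = 0.0381 ≈ 0.038
Degrees of freedom = 4 − 1 = 3; critical value at α = 0.05 is 7.815.
Since 0.038 < 7.815, we fail to reject the null hypothesis — the data are consistent with the 9:3:3:1 ratio.

0.038; consistent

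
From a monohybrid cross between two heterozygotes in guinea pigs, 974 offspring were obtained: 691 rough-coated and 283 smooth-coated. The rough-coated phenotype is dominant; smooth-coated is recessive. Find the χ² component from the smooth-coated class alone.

For a monohybrid cross between heterozygotes with complete dominance, the expected phenotypic ratio is 3:1.
Expected counts for N = 974 under a 3:1 ratio (total parts = 4):
  rough-coated: 974 × 3/4 = 730.5
  smooth-coated: 974 × 1/4 = 243.5
Contribution of smooth-coated: (283 − 243.5)² / 243.5 = 6.4076

6.408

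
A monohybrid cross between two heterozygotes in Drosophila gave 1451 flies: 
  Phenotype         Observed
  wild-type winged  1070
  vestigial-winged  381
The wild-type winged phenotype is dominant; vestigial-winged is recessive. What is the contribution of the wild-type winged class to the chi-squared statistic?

0.306

For a monohybrid cross between heterozygotes with complete dominance, the expected phenotypic ratio is 3:1.
Total ratio parts = 4. Expected numbers out of 1451:
  wild-type winged: 1451 × 3/4 = 1088.25
  vestigial-winged: 1451 × 1/4 = 362.75
Contribution of wild-type winged: (1070 − 1088.25)² / 1088.25 = 0.3061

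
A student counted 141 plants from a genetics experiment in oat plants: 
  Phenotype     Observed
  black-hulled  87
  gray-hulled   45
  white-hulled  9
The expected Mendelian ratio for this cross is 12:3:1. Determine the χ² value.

The 12:3:1 ratio has 16 parts, so with N = 141 the expected counts are:
  black-hulled: 141 × 12/16 = 105.75
  gray-hulled: 141 × 3/16 = 26.4375
  white-hulled: 141 × 1/16 = 8.8125
χ² = Σ (O − E)² / E
  black-hulled: (87 − 105.75)² / 105.75 = 3.3245
  gray-hulled: (45 − 26.4375)² / 26.4375 = 13.0332
  white-hulled: (9 − 8.8125)² / 8.8125 = 0.0040
χ² = 3.3245 + 13.0332 + 0.0040 = 16.3617 ≈ 16.362

16.362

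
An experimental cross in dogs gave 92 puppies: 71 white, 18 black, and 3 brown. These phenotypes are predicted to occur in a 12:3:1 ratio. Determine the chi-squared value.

Under the 12:3:1 hypothesis (Σ ratio = 16, N = 92):
  white: 92 × 12/16 = 69
  black: 92 × 3/16 = 17.25
  brown: 92 × 1/16 = 5.75
χ² = Σ (O − E)² / E
  white: (71 − 69)² / 69 = 0.0580
  black: (18 − 17.25)² / 17.25 = 0.0326
  brown: (3 − 5.75)² / 5.75 = 1.3152
χ² = 0.0580 + 0.0326 + 1.3152 = 1.4058 ≈ 1.406

1.406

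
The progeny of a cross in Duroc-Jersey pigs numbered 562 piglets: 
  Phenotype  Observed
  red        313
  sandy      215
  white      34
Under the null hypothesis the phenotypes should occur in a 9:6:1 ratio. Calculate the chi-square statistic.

Total ratio parts = 16. Expected numbers out of 562:
  red: 562 × 9/16 = 316.125
  sandy: 562 × 6/16 = 210.75
  white: 562 × 1/16 = 35.125
χ² = Σ (O − E)² / E
  red: (313 − 316.125)² / 316.125 = 0.0309
  sandy: (215 − 210.75)² / 210.75 = 0.0857
  white: (34 − 35.125)² / 35.125 = 0.0360
χ² = 0.0309 + 0.0857 + 0.0360 = 0.1526 ≈ 0.153

0.153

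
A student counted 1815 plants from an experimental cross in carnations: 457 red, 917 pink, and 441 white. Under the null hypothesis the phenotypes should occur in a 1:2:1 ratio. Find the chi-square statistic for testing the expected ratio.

The 1:2:1 ratio has 4 parts, so with N = 1815 the expected counts are:
  red: 1815 × 1/4 = 453.75
  pink: 1815 × 2/4 = 907.5
  white: 1815 × 1/4 = 453.75
χ² = Σ (O − E)² / E
  red: (457 − 453.75)² / 453.75 = 0.0233
  pink: (917 − 907.5)² / 907.5 = 0.0994
  white: (441 − 453.75)² / 453.75 = 0.3583
χ² = 0.0233 + 0.0994 + 0.3583 = 0.481

0.481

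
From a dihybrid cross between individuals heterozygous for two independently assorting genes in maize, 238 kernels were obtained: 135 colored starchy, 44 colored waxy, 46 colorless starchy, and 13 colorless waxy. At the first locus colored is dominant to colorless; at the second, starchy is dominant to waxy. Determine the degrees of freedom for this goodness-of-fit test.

3

A dihybrid F₂ with independent assortment and complete dominance at both loci gives a 9:3:3:1 phenotypic ratio.
A goodness-of-fit test with 4 phenotype classes has df = 4 − 1 = 3.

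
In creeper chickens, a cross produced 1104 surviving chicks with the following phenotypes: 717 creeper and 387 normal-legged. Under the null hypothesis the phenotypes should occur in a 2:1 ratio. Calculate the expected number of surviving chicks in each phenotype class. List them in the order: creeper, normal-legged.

Expected counts for N = 1104 under a 2:1 ratio (total parts = 3):
  creeper: 1104 × 2/3 = 736
  normal-legged: 1104 × 1/3 = 368

736, 368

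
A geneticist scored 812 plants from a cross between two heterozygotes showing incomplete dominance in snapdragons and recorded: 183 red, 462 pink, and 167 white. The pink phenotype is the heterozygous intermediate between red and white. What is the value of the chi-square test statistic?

With incomplete dominance, a heterozygote × heterozygote cross gives a 1:2:1 phenotypic ratio.
The 1:2:1 ratio has 4 parts, so with N = 812 the expected counts are:
  red: 812 × 1/4 = 203
  pink: 812 × 2/4 = 406
  white: 812 × 1/4 = 203
χ² = Σ (O − E)² / E
  red: (183 − 203)² / 203 = 1.9704
  pink: (462 − 406)² / 406 = 7.7241
  white: (167 − 203)² / 203 = 6.3842
χ² = 1.9704 + 7.7241 + 6.3842 = 16.0787 ≈ 16.079

16.079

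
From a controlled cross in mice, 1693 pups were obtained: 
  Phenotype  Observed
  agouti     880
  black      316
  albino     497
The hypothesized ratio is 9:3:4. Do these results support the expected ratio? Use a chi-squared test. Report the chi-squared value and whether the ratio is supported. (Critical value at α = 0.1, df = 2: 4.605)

Under the 9:3:4 hypothesis (Σ ratio = 16, N = 1693):
  agouti: 1693 × 9/16 = 952.3125
  black: 1693 × 3/16 = 317.4375
  albino: 1693 × 4/16 = 423.25
χ² = Σ (O − E)² / E
  agouti: (880 − 952.3125)² / 952.3125 = 5.4909
  black: (316 − 317.4375)² / 317.4375 = 0.0065
  albino: (497 − 423.25)² / 423.25 = 12.8507
χ² = 5.4909 + 0.0065 + 12.8507 = 18.3481 ≈ 18.348
Degrees of freedom = 3 − 1 = 2; critical value at α = 0.1 is 4.605.
Since 18.348 > 4.605, we reject the null hypothesis — the data do not fit the 9:3:4 ratio.

18.348; not consistent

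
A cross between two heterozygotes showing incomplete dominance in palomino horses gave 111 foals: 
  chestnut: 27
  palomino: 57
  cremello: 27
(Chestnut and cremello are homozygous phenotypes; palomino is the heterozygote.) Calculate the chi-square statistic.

0.081

With incomplete dominance, a heterozygote × heterozygote cross gives a 1:2:1 phenotypic ratio.
Under the 1:2:1 hypothesis (Σ ratio = 4, N = 111):
  chestnut: 111 × 1/4 = 27.75
  palomino: 111 × 2/4 = 55.5
  cremello: 111 × 1/4 = 27.75
χ² = Σ (O − E)² / E
  chestnut: (27 − 27.75)² / 27.75 = 0.0203
  palomino: (57 − 55.5)² / 55.5 = 0.0405
  cremello: (27 − 27.75)² / 27.75 = 0.0203
χ² = 0.0203 + 0.0405 + 0.0203 = 0.0811 ≈ 0.081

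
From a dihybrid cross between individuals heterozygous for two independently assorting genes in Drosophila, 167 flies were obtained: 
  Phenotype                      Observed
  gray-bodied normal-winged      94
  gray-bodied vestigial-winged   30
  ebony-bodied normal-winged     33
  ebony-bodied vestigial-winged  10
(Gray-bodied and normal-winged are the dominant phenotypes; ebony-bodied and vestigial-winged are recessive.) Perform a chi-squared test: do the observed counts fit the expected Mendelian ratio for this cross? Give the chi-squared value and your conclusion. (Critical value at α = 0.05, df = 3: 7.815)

A dihybrid F₂ with independent assortment and complete dominance at both loci gives a 9:3:3:1 phenotypic ratio.
The 9:3:3:1 ratio has 16 parts, so with N = 167 the expected counts are:
  gray-bodied normal-winged: 167 × 9/16 = 93.9375
  gray-bodied vestigial-winged: 167 × 3/16 = 31.3125
  ebony-bodied normal-winged: 167 × 3/16 = 31.3125
  ebony-bodied vestigial-winged: 167 × 1/16 = 10.4375
χ² = Σ (O − E)² / E
  gray-bodied normal-winged: (94 − 93.9375)² / 93.9375 = 0.0000
  gray-bodied vestigial-winged: (30 − 31.3125)² / 31.3125 = 0.0550
  ebony-bodied normal-winged: (33 − 31.3125)² / 31.3125 = 0.0909
  ebony-bodied vestigial-winged: (10 − 10.4375)² / 10.4375 = 0.0183
χ² = 0.0000 + 0.0550 + 0.0909 + 0.0183 = 0.1642 ≈ 0.164
Degrees of freedom = 4 − 1 = 3; critical value at α = 0.05 is 7.815.
Since 0.164 < 7.815, we fail to reject the null hypothesis — the data are consistent with the 9:3:3:1 ratio.

0.164; consistent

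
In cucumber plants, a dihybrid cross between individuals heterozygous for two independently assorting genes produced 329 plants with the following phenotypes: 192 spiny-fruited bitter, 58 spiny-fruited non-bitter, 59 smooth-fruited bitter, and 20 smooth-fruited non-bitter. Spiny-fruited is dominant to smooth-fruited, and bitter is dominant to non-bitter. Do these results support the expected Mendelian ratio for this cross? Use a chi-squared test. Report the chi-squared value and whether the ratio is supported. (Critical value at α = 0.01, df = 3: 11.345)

0.613; consistent

A dihybrid F₂ with independent assortment and complete dominance at both loci gives a 9:3:3:1 phenotypic ratio.
Under the 9:3:3:1 hypothesis (Σ ratio = 16, N = 329):
  spiny-fruited bitter: 329 × 9/16 = 185.0625
  spiny-fruited non-bitter: 329 × 3/16 = 61.6875
  smooth-fruited bitter: 329 × 3/16 = 61.6875
  smooth-fruited non-bitter: 329 × 1/16 = 20.5625
χ² = Σ (O − E)² / E
  spiny-fruited bitter: (192 − 185.0625)² / 185.0625 = 0.2601
  spiny-fruited non-bitter: (58 − 61.6875)² / 61.6875 = 0.2204
  smooth-fruited bitter: (59 − 61.6875)² / 61.6875 = 0.1171
  smooth-fruited non-bitter: (20 − 20.5625)² / 20.5625 = 0.0154
χ² = 0.2601 + 0.2204 + 0.1171 + 0.0154 = 0.613
Degrees of freedom = 4 − 1 = 3; critical value at α = 0.01 is 11.345.
Since 0.613 < 11.345, we fail to reject the null hypothesis — the data are consistent with the 9:3:3:1 ratio.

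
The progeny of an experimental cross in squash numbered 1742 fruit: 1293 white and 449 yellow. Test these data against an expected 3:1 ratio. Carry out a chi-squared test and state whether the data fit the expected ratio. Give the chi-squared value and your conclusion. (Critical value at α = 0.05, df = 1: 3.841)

0.558; consistent

Expected counts for N = 1742 under a 3:1 ratio (total parts = 4):
  white: 1742 × 3/4 = 1306.5
  yellow: 1742 × 1/4 = 435.5
χ² = Σ (O − E)² / E
  white: (1293 − 1306.5)² / 1306.5 = 0.1395
  yellow: (449 − 435.5)² / 435.5 = 0.4185
χ² = 0.1395 + 0.4185 = 0.558
Degrees of freedom = 2 − 1 = 1; critical value at α = 0.05 is 3.841.
Since 0.558 < 3.841, we fail to reject the null hypothesis — the data are consistent with the 3:1 ratio.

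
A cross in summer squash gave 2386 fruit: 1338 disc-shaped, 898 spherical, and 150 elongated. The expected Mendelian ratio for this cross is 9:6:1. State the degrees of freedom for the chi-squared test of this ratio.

2

A goodness-of-fit test with 3 phenotype classes has df = 3 − 1 = 2.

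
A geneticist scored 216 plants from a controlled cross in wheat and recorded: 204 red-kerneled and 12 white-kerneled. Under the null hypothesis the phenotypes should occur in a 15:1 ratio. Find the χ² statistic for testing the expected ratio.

Total ratio parts = 16. Expected numbers out of 216:
  red-kerneled: 216 × 15/16 = 202.5
  white-kerneled: 216 × 1/16 = 13.5
χ² = Σ (O − E)² / E
  red-kerneled: (204 − 202.5)² / 202.5 = 0.0111
  white-kerneled: (12 − 13.5)² / 13.5 = 0.1667
χ² = 0.0111 + 0.1667 = 0.1778 ≈ 0.178

0.178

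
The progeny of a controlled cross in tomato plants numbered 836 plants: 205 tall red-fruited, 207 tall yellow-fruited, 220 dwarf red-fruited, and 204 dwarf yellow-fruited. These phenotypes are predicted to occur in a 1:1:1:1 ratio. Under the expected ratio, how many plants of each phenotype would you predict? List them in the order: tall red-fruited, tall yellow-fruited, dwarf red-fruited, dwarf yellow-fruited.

209, 209, 209, 209

Under the 1:1:1:1 hypothesis (Σ ratio = 4, N = 836):
  tall red-fruited: 836 × 1/4 = 209
  tall yellow-fruited: 836 × 1/4 = 209
  dwarf red-fruited: 836 × 1/4 = 209
  dwarf yellow-fruited: 836 × 1/4 = 209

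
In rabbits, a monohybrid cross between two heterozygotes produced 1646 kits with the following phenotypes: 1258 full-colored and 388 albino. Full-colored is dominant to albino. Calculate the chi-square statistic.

1.789

For a monohybrid cross between heterozygotes with complete dominance, the expected phenotypic ratio is 3:1.
Expected counts for N = 1646 under a 3:1 ratio (total parts = 4):
  full-colored: 1646 × 3/4 = 1234.5
  albino: 1646 × 1/4 = 411.5
χ² = Σ (O − E)² / E
  full-colored: (1258 − 1234.5)² / 1234.5 = 0.4473
  albino: (388 − 411.5)² / 411.5 = 1.3420
χ² = 0.4473 + 1.3420 = 1.7893 ≈ 1.789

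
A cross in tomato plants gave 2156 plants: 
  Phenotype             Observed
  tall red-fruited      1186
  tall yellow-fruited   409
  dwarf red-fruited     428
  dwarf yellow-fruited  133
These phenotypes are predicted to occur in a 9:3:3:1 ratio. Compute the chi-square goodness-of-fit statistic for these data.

2.064

Under the 9:3:3:1 hypothesis (Σ ratio = 16, N = 2156):
  tall red-fruited: 2156 × 9/16 = 1212.75
  tall yellow-fruited: 2156 × 3/16 = 404.25
  dwarf red-fruited: 2156 × 3/16 = 404.25
  dwarf yellow-fruited: 2156 × 1/16 = 134.75
χ² = Σ (O − E)² / E
  tall red-fruited: (1186 − 1212.75)² / 1212.75 = 0.5900
  tall yellow-fruited: (409 − 404.25)² / 404.25 = 0.0558
  dwarf red-fruited: (428 − 404.25)² / 404.25 = 1.3953
  dwarf yellow-fruited: (133 − 134.75)² / 134.75 = 0.0227
χ² = 0.5900 + 0.0558 + 1.3953 + 0.0227 = 2.0638 ≈ 2.064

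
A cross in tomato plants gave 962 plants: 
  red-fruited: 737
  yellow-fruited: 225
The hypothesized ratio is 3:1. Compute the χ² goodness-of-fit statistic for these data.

1.332

Expected counts for N = 962 under a 3:1 ratio (total parts = 4):
  red-fruited: 962 × 3/4 = 721.5
  yellow-fruited: 962 × 1/4 = 240.5
χ² = Σ (O − E)² / E
  red-fruited: (737 − 721.5)² / 721.5 = 0.3330
  yellow-fruited: (225 − 240.5)² / 240.5 = 0.9990
χ² = 0.3330 + 0.9990 = 1.332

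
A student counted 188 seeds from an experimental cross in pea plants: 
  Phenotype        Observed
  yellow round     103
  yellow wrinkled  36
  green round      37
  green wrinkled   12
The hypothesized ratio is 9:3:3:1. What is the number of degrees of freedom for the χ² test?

3

A goodness-of-fit test with 4 phenotype classes has df = 4 − 1 = 3.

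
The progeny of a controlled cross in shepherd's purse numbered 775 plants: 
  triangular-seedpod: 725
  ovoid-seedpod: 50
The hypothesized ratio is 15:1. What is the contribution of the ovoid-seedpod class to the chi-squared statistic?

Expected counts for N = 775 under a 15:1 ratio (total parts = 16):
  triangular-seedpod: 775 × 15/16 = 726.5625
  ovoid-seedpod: 775 × 1/16 = 48.4375
Contribution of ovoid-seedpod: (50 − 48.4375)² / 48.4375 = 0.0504

0.050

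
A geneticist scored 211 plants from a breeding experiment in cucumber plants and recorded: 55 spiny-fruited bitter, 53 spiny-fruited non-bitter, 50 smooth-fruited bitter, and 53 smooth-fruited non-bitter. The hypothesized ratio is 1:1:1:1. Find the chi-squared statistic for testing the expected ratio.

Expected counts for N = 211 under a 1:1:1:1 ratio (total parts = 4):
  spiny-fruited bitter: 211 × 1/4 = 52.75
  spiny-fruited non-bitter: 211 × 1/4 = 52.75
  smooth-fruited bitter: 211 × 1/4 = 52.75
  smooth-fruited non-bitter: 211 × 1/4 = 52.75
χ² = Σ (O − E)² / E
  spiny-fruited bitter: (55 − 52.75)² / 52.75 = 0.0960
  spiny-fruited non-bitter: (53 − 52.75)² / 52.75 = 0.0012
  smooth-fruited bitter: (50 − 52.75)² / 52.75 = 0.1434
  smooth-fruited non-bitter: (53 − 52.75)² / 52.75 = 0.0012
χ² = 0.0960 + 0.0012 + 0.1434 + 0.0012 = 0.2418 ≈ 0.242

0.242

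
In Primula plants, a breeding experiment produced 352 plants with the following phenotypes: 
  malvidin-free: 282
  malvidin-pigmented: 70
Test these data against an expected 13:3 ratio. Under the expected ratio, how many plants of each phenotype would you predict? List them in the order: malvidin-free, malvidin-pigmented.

Under the 13:3 hypothesis (Σ ratio = 16, N = 352):
  malvidin-free: 352 × 13/16 = 286
  malvidin-pigmented: 352 × 3/16 = 66

286, 66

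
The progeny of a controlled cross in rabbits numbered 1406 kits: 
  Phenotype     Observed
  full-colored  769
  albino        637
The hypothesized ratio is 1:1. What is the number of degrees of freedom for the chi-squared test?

1

A goodness-of-fit test with 2 phenotype classes has df = 2 − 1 = 1.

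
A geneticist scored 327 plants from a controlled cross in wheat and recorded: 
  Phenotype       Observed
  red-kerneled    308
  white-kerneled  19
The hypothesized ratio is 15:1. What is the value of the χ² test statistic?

Under the 15:1 hypothesis (Σ ratio = 16, N = 327):
  red-kerneled: 327 × 15/16 = 306.5625
  white-kerneled: 327 × 1/16 = 20.4375
χ² = Σ (O − E)² / E
  red-kerneled: (308 − 306.5625)² / 306.5625 = 0.0067
  white-kerneled: (19 − 20.4375)² / 20.4375 = 0.1011
χ² = 0.0067 + 0.1011 = 0.1078 ≈ 0.108

0.108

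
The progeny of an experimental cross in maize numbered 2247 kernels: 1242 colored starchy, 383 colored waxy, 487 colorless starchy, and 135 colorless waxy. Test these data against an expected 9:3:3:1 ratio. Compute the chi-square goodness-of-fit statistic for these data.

Under the 9:3:3:1 hypothesis (Σ ratio = 16, N = 2247):
  colored starchy: 2247 × 9/16 = 1263.9375
  colored waxy: 2247 × 3/16 = 421.3125
  colorless starchy: 2247 × 3/16 = 421.3125
  colorless waxy: 2247 × 1/16 = 140.4375
χ² = Σ (O − E)² / E
  colored starchy: (1242 − 1263.9375)² / 1263.9375 = 0.3808
  colored waxy: (383 − 421.3125)² / 421.3125 = 3.4840
  colorless starchy: (487 − 421.3125)² / 421.3125 = 10.2414
  colorless waxy: (135 − 140.4375)² / 140.4375 = 0.2105
χ² = 0.3808 + 3.4840 + 10.2414 + 0.2105 = 14.3167 ≈ 14.317

14.317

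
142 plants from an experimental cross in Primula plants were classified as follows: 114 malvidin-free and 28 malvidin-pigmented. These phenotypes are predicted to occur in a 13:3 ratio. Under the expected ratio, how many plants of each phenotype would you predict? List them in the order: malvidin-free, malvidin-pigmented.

115.375, 26.625

Total ratio parts = 16. Expected numbers out of 142:
  malvidin-free: 142 × 13/16 = 115.375
  malvidin-pigmented: 142 × 3/16 = 26.625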